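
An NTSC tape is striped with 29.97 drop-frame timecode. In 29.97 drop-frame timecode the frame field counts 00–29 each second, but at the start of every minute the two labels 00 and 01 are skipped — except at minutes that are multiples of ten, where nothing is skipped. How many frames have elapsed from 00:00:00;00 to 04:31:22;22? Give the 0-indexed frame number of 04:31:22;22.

487994

As if non-drop at 30 labels/s: (4 × 3600 + 31 × 60 + 22) × 30 + 22 = 488482.
Minute boundaries passed: 271; those not divisible by 10: 271 − 27 = 244; dropped labels = 2 × 244 = 488.
Actual frame index = 488482 − 488 = 487994.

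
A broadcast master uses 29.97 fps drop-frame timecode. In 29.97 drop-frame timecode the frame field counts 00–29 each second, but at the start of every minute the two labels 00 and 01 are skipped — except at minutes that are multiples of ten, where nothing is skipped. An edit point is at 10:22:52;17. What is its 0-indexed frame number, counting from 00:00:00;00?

1120057

As if non-drop at 30 labels/s: (10 × 3600 + 22 × 60 + 52) × 30 + 17 = 1121177.
Minute boundaries passed: 622; those not divisible by 10: 622 − 62 = 560; dropped labels = 2 × 560 = 1120.
Actual frame index = 1121177 − 1120 = 1120057.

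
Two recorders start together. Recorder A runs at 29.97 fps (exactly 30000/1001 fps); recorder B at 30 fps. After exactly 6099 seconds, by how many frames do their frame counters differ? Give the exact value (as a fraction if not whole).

182970/1001 frames

A emits 30000/1001 × 6099 = 182970000/1001 frames; B emits 30 × 6099 = 182970.
Difference = 182970/1001 frames (≈ 182.7872); B is ahead of A.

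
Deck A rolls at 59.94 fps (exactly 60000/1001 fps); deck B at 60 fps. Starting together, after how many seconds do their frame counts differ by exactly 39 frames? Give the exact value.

650.65 seconds

The gap grows by |60 − 60000/1001| = 60/1001 frames per second.
Time for a 39-frame gap: 39 ÷ (60/1001) = 650.65 s.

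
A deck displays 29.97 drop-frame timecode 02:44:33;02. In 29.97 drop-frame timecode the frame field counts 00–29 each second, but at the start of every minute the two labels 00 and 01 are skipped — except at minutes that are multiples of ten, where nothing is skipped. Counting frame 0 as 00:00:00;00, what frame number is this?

Complete 10-minute blocks: 16, each 17982 frames → 287712.
Remaining 4 whole minutes in the current block: 1800 + 3 × 1798 = 7194 frames.
Within the current minute: 33 × 30 + 2 − 2 = 990 (labels ;00/;01 skipped at this minute). Total = 287712 + 7194 + 990 = 295896.

295896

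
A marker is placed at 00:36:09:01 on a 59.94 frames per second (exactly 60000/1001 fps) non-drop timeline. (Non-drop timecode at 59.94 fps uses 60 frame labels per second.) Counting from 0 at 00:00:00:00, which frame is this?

Total seconds to the label: (0 × 3600 + 36 × 60 + 9) = 2169.
Frame index = 2169 × 60 + 1 = 130141.

frame 130141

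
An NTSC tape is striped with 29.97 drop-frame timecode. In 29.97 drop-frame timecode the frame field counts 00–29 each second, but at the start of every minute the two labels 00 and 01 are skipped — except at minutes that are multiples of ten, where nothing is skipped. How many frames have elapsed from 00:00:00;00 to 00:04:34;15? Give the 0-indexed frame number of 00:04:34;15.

As if non-drop at 30 labels/s: (0 × 3600 + 4 × 60 + 34) × 30 + 15 = 8235.
Minute boundaries passed: 4; those not divisible by 10: 4 − 0 = 4; dropped labels = 2 × 4 = 8.
Actual frame index = 8235 − 8 = 8227.

8227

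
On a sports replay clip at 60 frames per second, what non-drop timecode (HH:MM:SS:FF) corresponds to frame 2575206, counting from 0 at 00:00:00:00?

11:55:20:06

2575206 ÷ 60 = 42920 full seconds, remainder 6 frames.
42920 s = 11 h 55 min 20 s.
Timecode: 11:55:20:06.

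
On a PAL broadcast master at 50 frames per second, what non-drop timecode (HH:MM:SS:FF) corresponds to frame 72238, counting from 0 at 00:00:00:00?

72238 ÷ 50 = 1444 full seconds, remainder 38 frames.
1444 s = 0 h 24 min 4 s.
Timecode: 00:24:04:38.

00:24:04:38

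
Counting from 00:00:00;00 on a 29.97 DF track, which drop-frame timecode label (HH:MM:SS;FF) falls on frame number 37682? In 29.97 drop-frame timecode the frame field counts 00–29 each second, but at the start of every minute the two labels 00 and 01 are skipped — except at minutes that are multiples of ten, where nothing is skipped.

00:20:57;08

Each 10-minute DF block holds 10 × 60 × 30 − 9 × 2 = 17982 frames. 37682 ÷ 17982 → 2 full blocks, remainder 1718.
Within the partial block the first minute is 1800 frames and each further minute 1798, so 0 further minute boundaries passed. Total skipped labels = 18 × 2 + 2 × 0 = 36.
Non-drop label index = 37682 + 36 = 37718; at 30 labels/s that is 00:20:57:08, i.e. DF 00:20:57;08.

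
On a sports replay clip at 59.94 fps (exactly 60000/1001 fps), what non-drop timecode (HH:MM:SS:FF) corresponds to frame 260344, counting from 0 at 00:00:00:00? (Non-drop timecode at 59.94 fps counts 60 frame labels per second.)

260344 ÷ 60 = 4339 full seconds, remainder 4 frames.
4339 s = 1 h 12 min 19 s.
Timecode: 01:12:19:04.

01:12:19:04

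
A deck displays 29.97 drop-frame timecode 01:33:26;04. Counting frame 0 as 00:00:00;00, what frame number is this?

Complete 10-minute blocks: 9, each 17982 frames → 161838.
Remaining 3 whole minutes in the current block: 1800 + 2 × 1798 = 5396 frames.
Within the current minute: 26 × 30 + 4 − 2 = 782 (labels ;00/;01 skipped at this minute). Total = 161838 + 5396 + 782 = 168016.

168016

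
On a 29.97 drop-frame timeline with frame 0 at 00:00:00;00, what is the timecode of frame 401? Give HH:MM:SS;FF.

00:00:13;11

Ten DF minutes hold 17982 frames, so frame 401 lies in block 0 (frames 0–17981) with 401 frames into that block.
The block's first minute is 1800 frames and the rest 1798 each; 401 frames reaches minute 0, so 0 × 18 + 0 × 2 = 0 labels have been skipped so far.
Adding those back, label number 401 + 0 = 401 at 30 labels/s is 13 s + 11 f = 0 h 0 min 13 s frame 11, i.e. 00:00:13;11.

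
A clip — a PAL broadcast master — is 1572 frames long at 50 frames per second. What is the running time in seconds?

Running time = 1572 / (50) = 31.44 s.

31.44 seconds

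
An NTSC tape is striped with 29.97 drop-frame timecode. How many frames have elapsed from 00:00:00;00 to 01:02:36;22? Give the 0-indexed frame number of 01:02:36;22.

112590

As if non-drop at 30 labels/s: (1 × 3600 + 2 × 60 + 36) × 30 + 22 = 112702.
Minute boundaries passed: 62; those not divisible by 10: 62 − 6 = 56; dropped labels = 2 × 56 = 112.
Actual frame index = 112702 − 112 = 112590.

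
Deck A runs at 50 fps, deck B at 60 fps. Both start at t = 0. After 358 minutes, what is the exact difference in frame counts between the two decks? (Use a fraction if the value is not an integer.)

358 min = 21480 s.
A emits 50 × 21480 = 1074000 frames; B emits 60 × 21480 = 1288800.
Difference = 214800 frames; B is ahead of A.

214800 frames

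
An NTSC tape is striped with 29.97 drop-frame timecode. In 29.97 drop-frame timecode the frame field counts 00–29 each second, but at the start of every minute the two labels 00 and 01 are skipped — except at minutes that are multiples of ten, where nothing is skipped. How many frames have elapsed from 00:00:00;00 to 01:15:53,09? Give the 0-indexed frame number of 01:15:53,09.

As if non-drop at 30 labels/s: (1 × 3600 + 15 × 60 + 53) × 30 + 9 = 136599.
Minute boundaries passed: 75; those not divisible by 10: 75 − 7 = 68; dropped labels = 2 × 68 = 136.
Actual frame index = 136599 − 136 = 136463.

136463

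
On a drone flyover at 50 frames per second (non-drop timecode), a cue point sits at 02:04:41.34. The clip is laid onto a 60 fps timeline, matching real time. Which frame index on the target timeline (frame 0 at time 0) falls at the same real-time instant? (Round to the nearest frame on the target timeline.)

Source frame index: (2×3600 + 4×60 + 41) × 50 + 34 = 374084.
Real time: 374084 / (50) = 187042/25 s.
Target frame: (187042/25) × (60) = 2244504/5 ≈ 448900.800 → 448901.

frame 448901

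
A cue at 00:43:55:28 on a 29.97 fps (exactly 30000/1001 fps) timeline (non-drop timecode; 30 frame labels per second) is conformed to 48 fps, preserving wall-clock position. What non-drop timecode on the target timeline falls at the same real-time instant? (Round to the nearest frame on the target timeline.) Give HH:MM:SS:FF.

Source frame index: (0×3600 + 43×60 + 55) × 30 + 28 = 79078.
Real time: 79078 / (30000/1001) = 39578539/15000 s.
Target frame: (39578539/15000) × (48) = 79157078/625 ≈ 126651.325 → 126651.
At 48 labels/s: frame 126651 → 00:43:58:27.

00:43:58:27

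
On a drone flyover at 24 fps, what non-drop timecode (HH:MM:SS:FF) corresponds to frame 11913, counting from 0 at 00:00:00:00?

11913 ÷ 24 = 496 full seconds, remainder 9 frames.
496 s = 0 h 8 min 16 s.
Timecode: 00:08:16:09.

00:08:16:09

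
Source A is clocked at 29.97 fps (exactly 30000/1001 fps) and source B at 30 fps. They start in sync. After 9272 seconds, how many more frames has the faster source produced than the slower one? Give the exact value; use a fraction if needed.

278160/1001 frames

A emits 30000/1001 × 9272 = 278160000/1001 frames; B emits 30 × 9272 = 278160.
Difference = 278160/1001 frames (≈ 277.8821); B is ahead of A.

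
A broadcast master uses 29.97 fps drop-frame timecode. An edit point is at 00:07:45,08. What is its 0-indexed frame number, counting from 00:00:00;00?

Complete 10-minute blocks: 0, each 17982 frames → 0.
Remaining 7 whole minutes in the current block: 1800 + 6 × 1798 = 12588 frames.
Within the current minute: 45 × 30 + 8 − 2 = 1356 (labels ;00/;01 skipped at this minute). Total = 0 + 12588 + 1356 = 13944.

13944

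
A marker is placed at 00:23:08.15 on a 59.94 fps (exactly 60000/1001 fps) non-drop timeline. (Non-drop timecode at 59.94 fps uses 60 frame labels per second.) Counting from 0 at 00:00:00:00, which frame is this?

frame 83295

Total seconds to the label: (0 × 3600 + 23 × 60 + 8) = 1388.
Frame index = 1388 × 60 + 15 = 83295.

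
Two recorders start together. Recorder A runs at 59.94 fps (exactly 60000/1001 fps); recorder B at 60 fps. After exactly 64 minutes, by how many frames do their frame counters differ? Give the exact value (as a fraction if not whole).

64 min = 3840 s.
A emits 60000/1001 × 3840 = 230400000/1001 frames; B emits 60 × 3840 = 230400.
Difference = 230400/1001 frames (≈ 230.1698); B is ahead of A.

230400/1001 frames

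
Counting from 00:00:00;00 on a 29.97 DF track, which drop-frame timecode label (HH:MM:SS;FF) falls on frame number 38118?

Ten DF minutes hold 17982 frames, so frame 38118 lies in block 2 (frames 35964–53945) with 2154 frames into that block.
The block's first minute is 1800 frames and the rest 1798 each; 2154 frames reaches minute 1, so 2 × 18 + 1 × 2 = 38 labels have been skipped so far.
Adding those back, label number 38118 + 38 = 38156 at 30 labels/s is 1271 s + 26 f = 0 h 21 min 11 s frame 26, i.e. 00:21:11;26.

00:21:11;26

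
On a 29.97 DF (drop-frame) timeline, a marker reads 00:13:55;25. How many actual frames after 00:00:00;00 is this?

As if non-drop at 30 labels/s: (0 × 3600 + 13 × 60 + 55) × 30 + 25 = 25075.
Minute boundaries passed: 13; those not divisible by 10: 13 − 1 = 12; dropped labels = 2 × 12 = 24.
Actual frame index = 25075 − 24 = 25051.

25051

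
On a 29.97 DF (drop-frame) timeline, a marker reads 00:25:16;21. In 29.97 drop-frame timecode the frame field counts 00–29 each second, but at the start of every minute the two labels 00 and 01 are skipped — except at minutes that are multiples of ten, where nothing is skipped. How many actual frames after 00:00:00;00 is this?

As if non-drop at 30 labels/s: (0 × 3600 + 25 × 60 + 16) × 30 + 21 = 45501.
Minute boundaries passed: 25; those not divisible by 10: 25 − 2 = 23; dropped labels = 2 × 23 = 46.
Actual frame index = 45501 − 46 = 45455.

45455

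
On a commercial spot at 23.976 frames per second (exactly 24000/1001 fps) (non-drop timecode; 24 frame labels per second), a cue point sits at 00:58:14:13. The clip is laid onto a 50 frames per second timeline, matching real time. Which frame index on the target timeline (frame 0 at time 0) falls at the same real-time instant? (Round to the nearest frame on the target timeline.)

Source frame index: (0×3600 + 58×60 + 14) × 24 + 13 = 83869.
Real time: 83869 / (24000/1001) = 83952869/24000 s.
Target frame: (83952869/24000) × (50) = 83952869/480 ≈ 174901.810 → 174902.

frame 174902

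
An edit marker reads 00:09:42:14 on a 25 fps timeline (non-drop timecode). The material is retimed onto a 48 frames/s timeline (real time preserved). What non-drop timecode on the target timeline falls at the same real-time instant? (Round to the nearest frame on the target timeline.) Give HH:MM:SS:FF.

00:09:42:27

Source frame index: (0×3600 + 9×60 + 42) × 25 + 14 = 14564.
Real time: 14564 / (25) = 14564/25 s.
Target frame: (14564/25) × (48) = 699072/25 ≈ 27962.880 → 27963.
At 48 labels/s: frame 27963 → 00:09:42:27.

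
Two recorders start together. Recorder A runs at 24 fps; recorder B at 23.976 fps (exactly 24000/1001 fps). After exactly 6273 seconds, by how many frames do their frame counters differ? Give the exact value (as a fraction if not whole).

A emits 24 × 6273 = 150552 frames; B emits 24000/1001 × 6273 = 150552000/1001.
Difference = 150552/1001 frames (≈ 150.4016); B is behind A.

150552/1001 frames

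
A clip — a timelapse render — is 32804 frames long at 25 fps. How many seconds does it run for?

1312.16 seconds

Running time = 32804 / (25) = 1312.16 s.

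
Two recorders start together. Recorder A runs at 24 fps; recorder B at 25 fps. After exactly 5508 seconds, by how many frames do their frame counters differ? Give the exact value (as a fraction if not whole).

A emits 24 × 5508 = 132192 frames; B emits 25 × 5508 = 137700.
Difference = 5508 frames; B is ahead of A.

5508 frames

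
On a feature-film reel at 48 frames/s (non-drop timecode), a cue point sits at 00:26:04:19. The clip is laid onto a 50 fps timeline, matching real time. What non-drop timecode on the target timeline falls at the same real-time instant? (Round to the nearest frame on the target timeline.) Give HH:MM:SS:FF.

00:26:04:20

Source frame index: (0×3600 + 26×60 + 4) × 48 + 19 = 75091.
Real time: 75091 / (48) = 75091/48 s.
Target frame: (75091/48) × (50) = 1877275/24 ≈ 78219.792 → 78220.
At 50 labels/s: frame 78220 → 00:26:04:20.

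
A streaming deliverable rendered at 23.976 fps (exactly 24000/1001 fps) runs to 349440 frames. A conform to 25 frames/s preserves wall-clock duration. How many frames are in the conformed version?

364364 frames

Target frames = source frames × (target rate / source rate) = 349440 × (25)/(24000/1001) = 349440 × 1001/960 = 364364.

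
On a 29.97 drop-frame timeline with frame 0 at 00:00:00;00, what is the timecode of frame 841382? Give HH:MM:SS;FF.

Each 10-minute DF block holds 10 × 60 × 30 − 9 × 2 = 17982 frames. 841382 ÷ 17982 → 46 full blocks, remainder 14210.
Within the partial block the first minute is 1800 frames and each further minute 1798, so 7 further minute boundaries passed. Total skipped labels = 18 × 46 + 2 × 7 = 842.
Non-drop label index = 841382 + 842 = 842224; at 30 labels/s that is 07:47:54:04, i.e. DF 07:47:54;04.

07:47:54;04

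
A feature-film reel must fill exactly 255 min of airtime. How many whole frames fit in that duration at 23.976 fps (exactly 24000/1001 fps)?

255 min = 15300 s.
Frames = 15300 × 24000/1001 = 367200000/1001 ≈ 366833.1668.
Complete frames: 366833.

366833 frames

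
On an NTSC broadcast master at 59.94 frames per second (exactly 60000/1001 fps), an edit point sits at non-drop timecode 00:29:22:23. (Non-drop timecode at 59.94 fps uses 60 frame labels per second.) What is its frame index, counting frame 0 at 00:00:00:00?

Total seconds to the label: (0 × 3600 + 29 × 60 + 22) = 1762.
Frame index = 1762 × 60 + 23 = 105743.

frame 105743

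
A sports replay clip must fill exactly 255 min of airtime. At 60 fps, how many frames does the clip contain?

255 min = 15300 s.
Frames = 15300 × 60 = 918000.

918000 frames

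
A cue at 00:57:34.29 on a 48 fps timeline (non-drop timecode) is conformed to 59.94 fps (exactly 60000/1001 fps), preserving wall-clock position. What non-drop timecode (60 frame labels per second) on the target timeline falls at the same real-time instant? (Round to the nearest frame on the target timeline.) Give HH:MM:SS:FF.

Source frame index: (0×3600 + 57×60 + 34) × 48 + 29 = 165821.
Real time: 165821 / (48) = 165821/48 s.
Target frame: (165821/48) × (60000/1001) = 207276250/1001 ≈ 207069.181 → 207069.
At 60 labels/s: frame 207069 → 00:57:31:09.

00:57:31:09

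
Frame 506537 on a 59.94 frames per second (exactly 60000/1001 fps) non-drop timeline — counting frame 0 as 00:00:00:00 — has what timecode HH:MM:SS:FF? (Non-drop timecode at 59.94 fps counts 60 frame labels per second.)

02:20:42:17

506537 ÷ 60 = 8442 full seconds, remainder 17 frames.
8442 s = 2 h 20 min 42 s.
Timecode: 02:20:42:17.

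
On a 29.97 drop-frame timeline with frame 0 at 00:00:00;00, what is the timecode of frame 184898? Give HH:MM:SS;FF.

01:42:49;12

Ten DF minutes hold 17982 frames, so frame 184898 lies in block 10 (frames 179820–197801) with 5078 frames into that block.
The block's first minute is 1800 frames and the rest 1798 each; 5078 frames reaches minute 2, so 10 × 18 + 2 × 2 = 184 labels have been skipped so far.
Adding those back, label number 184898 + 184 = 185082 at 30 labels/s is 6169 s + 12 f = 1 h 42 min 49 s frame 12, i.e. 01:42:49;12.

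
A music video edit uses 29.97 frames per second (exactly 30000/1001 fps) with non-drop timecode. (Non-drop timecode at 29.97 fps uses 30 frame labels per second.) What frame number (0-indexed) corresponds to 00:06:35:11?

frame 11861

Total seconds to the label: (0 × 3600 + 6 × 60 + 35) = 395.
Frame index = 395 × 30 + 11 = 11861.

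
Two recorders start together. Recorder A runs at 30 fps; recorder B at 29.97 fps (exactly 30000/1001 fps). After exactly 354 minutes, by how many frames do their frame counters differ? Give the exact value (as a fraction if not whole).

637200/1001 frames

354 min = 21240 s.
A emits 30 × 21240 = 637200 frames; B emits 30000/1001 × 21240 = 637200000/1001.
Difference = 637200/1001 frames (≈ 636.5634); B is behind A.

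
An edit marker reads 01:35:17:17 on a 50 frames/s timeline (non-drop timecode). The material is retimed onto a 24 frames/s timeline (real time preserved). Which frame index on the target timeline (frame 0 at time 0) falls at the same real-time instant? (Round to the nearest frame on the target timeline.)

frame 137216

Source frame index: (1×3600 + 35×60 + 17) × 50 + 17 = 285867.
Real time: 285867 / (50) = 285867/50 s.
Target frame: (285867/50) × (24) = 3430404/25 ≈ 137216.160 → 137216.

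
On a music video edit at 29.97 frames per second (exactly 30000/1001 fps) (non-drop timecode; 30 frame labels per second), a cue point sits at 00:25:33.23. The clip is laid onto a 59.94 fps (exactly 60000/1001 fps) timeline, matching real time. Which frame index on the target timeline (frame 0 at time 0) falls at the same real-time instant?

frame 92026

Source frame index: (0×3600 + 25×60 + 33) × 30 + 23 = 46013.
Real time: 46013 / (30000/1001) = 46059013/30000 s.
Target frame: (46059013/30000) × (60000/1001) = 92026.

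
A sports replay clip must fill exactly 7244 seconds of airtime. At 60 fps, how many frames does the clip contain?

434640 frames

Frames = 7244 × 60 = 434640.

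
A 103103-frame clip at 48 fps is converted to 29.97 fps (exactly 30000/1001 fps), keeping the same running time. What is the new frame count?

64375 frames

Target frames = source frames × (target rate / source rate) = 103103 × (30000/1001)/(48) = 103103 × 625/1001 = 64375.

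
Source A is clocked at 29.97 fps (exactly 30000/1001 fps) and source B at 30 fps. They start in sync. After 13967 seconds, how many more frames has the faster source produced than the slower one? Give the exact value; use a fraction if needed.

419010/1001 frames

A emits 30000/1001 × 13967 = 419010000/1001 frames; B emits 30 × 13967 = 419010.
Difference = 419010/1001 frames (≈ 418.5914); B is ahead of A.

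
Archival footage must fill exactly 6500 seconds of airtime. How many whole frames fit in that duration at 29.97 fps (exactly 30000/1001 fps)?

Frames = 6500 × 30000/1001 = 15000000/77 ≈ 194805.1948.
Complete frames: 194805.

194805 frames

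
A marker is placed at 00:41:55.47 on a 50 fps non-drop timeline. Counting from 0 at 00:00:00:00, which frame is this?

frame 125797

Total seconds to the label: (0 × 3600 + 41 × 60 + 55) = 2515.
Frame index = 2515 × 50 + 47 = 125797.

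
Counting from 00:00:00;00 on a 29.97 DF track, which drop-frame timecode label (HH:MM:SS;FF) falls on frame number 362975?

Each 10-minute DF block holds 10 × 60 × 30 − 9 × 2 = 17982 frames. 362975 ÷ 17982 → 20 full blocks, remainder 3335.
Within the partial block the first minute is 1800 frames and each further minute 1798, so 1 further minute boundary passed. Total skipped labels = 18 × 20 + 2 × 1 = 362.
Non-drop label index = 362975 + 362 = 363337; at 30 labels/s that is 03:21:51:07, i.e. DF 03:21:51;07.

03:21:51;07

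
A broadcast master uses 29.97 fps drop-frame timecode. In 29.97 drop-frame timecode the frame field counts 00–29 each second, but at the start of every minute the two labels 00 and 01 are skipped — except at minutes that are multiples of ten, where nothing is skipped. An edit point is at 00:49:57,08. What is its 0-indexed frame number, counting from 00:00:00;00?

89828

As if non-drop at 30 labels/s: (0 × 3600 + 49 × 60 + 57) × 30 + 8 = 89918.
Minute boundaries passed: 49; those not divisible by 10: 49 − 4 = 45; dropped labels = 2 × 45 = 90.
Actual frame index = 89918 − 90 = 89828.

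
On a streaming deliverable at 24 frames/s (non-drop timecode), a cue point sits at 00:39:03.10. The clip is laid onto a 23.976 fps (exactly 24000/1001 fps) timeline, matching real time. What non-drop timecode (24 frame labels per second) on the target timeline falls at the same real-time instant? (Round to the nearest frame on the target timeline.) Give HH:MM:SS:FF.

Source frame index: (0×3600 + 39×60 + 3) × 24 + 10 = 56242.
Real time: 56242 / (24) = 28121/12 s.
Target frame: (28121/12) × (24000/1001) = 56242000/1001 ≈ 56185.814 → 56186.
At 24 labels/s: frame 56186 → 00:39:01:02.

00:39:01:02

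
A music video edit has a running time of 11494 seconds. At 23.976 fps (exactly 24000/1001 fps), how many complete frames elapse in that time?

275580 frames

Frames = 11494 × 24000/1001 = 39408000/143 ≈ 275580.4196.
Complete frames: 275580.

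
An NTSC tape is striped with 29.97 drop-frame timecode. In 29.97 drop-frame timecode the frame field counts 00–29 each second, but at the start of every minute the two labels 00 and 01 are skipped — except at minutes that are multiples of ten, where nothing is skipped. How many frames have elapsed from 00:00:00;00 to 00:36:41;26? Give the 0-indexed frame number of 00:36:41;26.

As if non-drop at 30 labels/s: (0 × 3600 + 36 × 60 + 41) × 30 + 26 = 66056.
Minute boundaries passed: 36; those not divisible by 10: 36 − 3 = 33; dropped labels = 2 × 33 = 66.
Actual frame index = 66056 − 66 = 65990.

65990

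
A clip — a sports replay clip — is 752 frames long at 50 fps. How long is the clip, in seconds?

15.04 seconds

Running time = 752 / (50) = 15.04 s.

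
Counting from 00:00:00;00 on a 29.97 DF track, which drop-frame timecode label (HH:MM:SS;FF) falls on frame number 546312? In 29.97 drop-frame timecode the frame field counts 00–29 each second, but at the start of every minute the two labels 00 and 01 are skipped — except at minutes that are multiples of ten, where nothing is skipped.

Each 10-minute DF block holds 10 × 60 × 30 − 9 × 2 = 17982 frames. 546312 ÷ 17982 → 30 full blocks, remainder 6852.
Within the partial block the first minute is 1800 frames and each further minute 1798, so 3 further minute boundaries passed. Total skipped labels = 18 × 30 + 2 × 3 = 546.
Non-drop label index = 546312 + 546 = 546858; at 30 labels/s that is 05:03:48:18, i.e. DF 05:03:48;18.

05:03:48;18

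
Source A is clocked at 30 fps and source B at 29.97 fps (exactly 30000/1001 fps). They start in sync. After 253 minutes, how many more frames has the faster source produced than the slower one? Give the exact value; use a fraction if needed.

41400/91 frames

253 min = 15180 s.
A emits 30 × 15180 = 455400 frames; B emits 30000/1001 × 15180 = 41400000/91.
Difference = 41400/91 frames (≈ 454.9451); B is behind A.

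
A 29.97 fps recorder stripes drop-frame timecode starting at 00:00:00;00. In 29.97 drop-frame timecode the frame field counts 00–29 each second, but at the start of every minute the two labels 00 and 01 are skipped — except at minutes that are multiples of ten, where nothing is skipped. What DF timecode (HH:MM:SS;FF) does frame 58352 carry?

00:32:27;00

Ten DF minutes hold 17982 frames, so frame 58352 lies in block 3 (frames 53946–71927) with 4406 frames into that block.
The block's first minute is 1800 frames and the rest 1798 each; 4406 frames reaches minute 2, so 3 × 18 + 2 × 2 = 58 labels have been skipped so far.
Adding those back, label number 58352 + 58 = 58410 at 30 labels/s is 1947 s + 0 f = 0 h 32 min 27 s frame 0, i.e. 00:32:27;00.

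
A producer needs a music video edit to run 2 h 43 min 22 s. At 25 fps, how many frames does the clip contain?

2 h 43 min 22 s = 9802 s.
Frames = 9802 × 25 = 245050.

245050 frames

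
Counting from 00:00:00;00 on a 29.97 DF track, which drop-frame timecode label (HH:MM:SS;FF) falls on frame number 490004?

04:32:29;24

Each 10-minute DF block holds 10 × 60 × 30 − 9 × 2 = 17982 frames. 490004 ÷ 17982 → 27 full blocks, remainder 4490.
Within the partial block the first minute is 1800 frames and each further minute 1798, so 2 further minute boundaries passed. Total skipped labels = 18 × 27 + 2 × 2 = 490.
Non-drop label index = 490004 + 490 = 490494; at 30 labels/s that is 04:32:29:24, i.e. DF 04:32:29;24.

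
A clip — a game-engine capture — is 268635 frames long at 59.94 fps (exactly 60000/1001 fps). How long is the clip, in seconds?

4481.72725 seconds

Running time = 268635 / (60000/1001) = 4481.72725 s.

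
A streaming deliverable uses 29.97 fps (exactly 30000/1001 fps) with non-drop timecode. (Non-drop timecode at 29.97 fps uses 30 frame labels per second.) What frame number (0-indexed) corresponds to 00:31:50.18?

Total seconds to the label: (0 × 3600 + 31 × 60 + 50) = 1910.
Frame index = 1910 × 30 + 18 = 57318.

frame 57318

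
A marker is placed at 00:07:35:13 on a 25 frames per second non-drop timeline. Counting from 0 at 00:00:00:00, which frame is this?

frame 11388

Total seconds to the label: (0 × 3600 + 7 × 60 + 35) = 455.
Frame index = 455 × 25 + 13 = 11388.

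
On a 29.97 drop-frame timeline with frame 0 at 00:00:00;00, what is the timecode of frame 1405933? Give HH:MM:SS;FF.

13:01:51;09

Ten DF minutes hold 17982 frames, so frame 1405933 lies in block 78 (frames 1402596–1420577) with 3337 frames into that block.
The block's first minute is 1800 frames and the rest 1798 each; 3337 frames reaches minute 1, so 78 × 18 + 1 × 2 = 1406 labels have been skipped so far.
Adding those back, label number 1405933 + 1406 = 1407339 at 30 labels/s is 46911 s + 9 f = 13 h 1 min 51 s frame 9, i.e. 13:01:51;09.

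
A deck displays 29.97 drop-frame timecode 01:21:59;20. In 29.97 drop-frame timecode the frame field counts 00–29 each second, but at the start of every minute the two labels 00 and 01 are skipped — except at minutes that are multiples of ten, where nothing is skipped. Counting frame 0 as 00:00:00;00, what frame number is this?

147444

As if non-drop at 30 labels/s: (1 × 3600 + 21 × 60 + 59) × 30 + 20 = 147590.
Minute boundaries passed: 81; those not divisible by 10: 81 − 8 = 73; dropped labels = 2 × 73 = 146.
Actual frame index = 147590 − 146 = 147444.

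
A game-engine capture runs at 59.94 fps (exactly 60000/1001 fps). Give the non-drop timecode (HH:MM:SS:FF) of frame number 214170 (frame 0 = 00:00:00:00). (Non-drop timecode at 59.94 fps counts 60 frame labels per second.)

214170 ÷ 60 = 3569 full seconds, remainder 30 frames.
3569 s = 0 h 59 min 29 s.
Timecode: 00:59:29:30.

00:59:29:30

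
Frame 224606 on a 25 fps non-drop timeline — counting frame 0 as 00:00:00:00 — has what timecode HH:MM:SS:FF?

02:29:44:06

224606 ÷ 25 = 8984 full seconds, remainder 6 frames.
8984 s = 2 h 29 min 44 s.
Timecode: 02:29:44:06.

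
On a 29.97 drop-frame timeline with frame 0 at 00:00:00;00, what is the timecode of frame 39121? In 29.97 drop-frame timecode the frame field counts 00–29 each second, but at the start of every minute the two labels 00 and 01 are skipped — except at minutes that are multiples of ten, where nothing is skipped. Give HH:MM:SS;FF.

00:21:45;09

Ten DF minutes hold 17982 frames, so frame 39121 lies in block 2 (frames 35964–53945) with 3157 frames into that block.
The block's first minute is 1800 frames and the rest 1798 each; 3157 frames reaches minute 1, so 2 × 18 + 1 × 2 = 38 labels have been skipped so far.
Adding those back, label number 39121 + 38 = 39159 at 30 labels/s is 1305 s + 9 f = 0 h 21 min 45 s frame 9, i.e. 00:21:45;09.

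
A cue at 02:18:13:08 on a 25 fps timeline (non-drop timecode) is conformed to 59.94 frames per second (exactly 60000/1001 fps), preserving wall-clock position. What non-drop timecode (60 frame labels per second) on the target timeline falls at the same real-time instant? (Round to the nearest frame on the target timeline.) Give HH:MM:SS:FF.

Source frame index: (2×3600 + 18×60 + 13) × 25 + 8 = 207333.
Real time: 207333 / (25) = 207333/25 s.
Target frame: (207333/25) × (60000/1001) = 71085600/143 ≈ 497102.098 → 497102.
At 60 labels/s: frame 497102 → 02:18:05:02.

02:18:05:02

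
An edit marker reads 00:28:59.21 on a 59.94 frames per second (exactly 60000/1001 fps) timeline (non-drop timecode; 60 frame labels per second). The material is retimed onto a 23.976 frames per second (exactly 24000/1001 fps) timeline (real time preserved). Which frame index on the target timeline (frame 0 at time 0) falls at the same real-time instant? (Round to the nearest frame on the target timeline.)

Source frame index: (0×3600 + 28×60 + 59) × 60 + 21 = 104361.
Real time: 104361 / (60000/1001) = 34821787/20000 s.
Target frame: (34821787/20000) × (24000/1001) = 208722/5 ≈ 41744.400 → 41744.

frame 41744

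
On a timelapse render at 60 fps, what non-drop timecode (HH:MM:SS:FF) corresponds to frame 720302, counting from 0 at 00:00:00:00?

03:20:05:02

720302 ÷ 60 = 12005 full seconds, remainder 2 frames.
12005 s = 3 h 20 min 5 s.
Timecode: 03:20:05:02.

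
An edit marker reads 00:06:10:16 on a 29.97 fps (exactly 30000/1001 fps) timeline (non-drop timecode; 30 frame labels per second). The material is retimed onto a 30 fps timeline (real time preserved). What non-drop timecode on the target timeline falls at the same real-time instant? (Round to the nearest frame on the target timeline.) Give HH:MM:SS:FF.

00:06:10:27

Source frame index: (0×3600 + 6×60 + 10) × 30 + 16 = 11116.
Real time: 11116 / (30000/1001) = 2781779/7500 s.
Target frame: (2781779/7500) × (30) = 2781779/250 ≈ 11127.116 → 11127.
At 30 labels/s: frame 11127 → 00:06:10:27.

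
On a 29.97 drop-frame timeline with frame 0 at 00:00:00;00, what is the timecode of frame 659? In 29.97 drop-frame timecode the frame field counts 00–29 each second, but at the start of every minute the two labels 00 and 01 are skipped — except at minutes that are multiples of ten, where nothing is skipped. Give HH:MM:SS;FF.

00:00:21;29

Each 10-minute DF block holds 10 × 60 × 30 − 9 × 2 = 17982 frames. 659 ÷ 17982 → 0 full blocks, remainder 659.
Within the partial block the first minute is 1800 frames and each further minute 1798, so 0 further minute boundaries passed. Total skipped labels = 18 × 0 + 2 × 0 = 0.
Non-drop label index = 659 + 0 = 659; at 30 labels/s that is 00:00:21:29, i.e. DF 00:00:21;29.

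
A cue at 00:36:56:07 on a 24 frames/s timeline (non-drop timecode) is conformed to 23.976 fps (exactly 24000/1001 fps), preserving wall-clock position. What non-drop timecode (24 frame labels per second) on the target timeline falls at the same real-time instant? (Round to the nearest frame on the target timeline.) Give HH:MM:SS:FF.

00:36:54:02

Source frame index: (0×3600 + 36×60 + 56) × 24 + 7 = 53191.
Real time: 53191 / (24) = 53191/24 s.
Target frame: (53191/24) × (24000/1001) = 53191000/1001 ≈ 53137.862 → 53138.
At 24 labels/s: frame 53138 → 00:36:54:02.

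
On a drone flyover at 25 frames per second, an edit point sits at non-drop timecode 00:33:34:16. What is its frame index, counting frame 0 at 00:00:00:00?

50366

Total seconds to the label: (0 × 3600 + 33 × 60 + 34) = 2014.
Frame index = 2014 × 25 + 16 = 50366.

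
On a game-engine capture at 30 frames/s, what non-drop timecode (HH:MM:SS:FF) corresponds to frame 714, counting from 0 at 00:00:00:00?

714 ÷ 30 = 23 full seconds, remainder 24 frames.
23 s = 0 h 0 min 23 s.
Timecode: 00:00:23:24.

00:00:23:24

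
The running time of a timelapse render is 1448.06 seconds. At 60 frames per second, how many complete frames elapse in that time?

Frames = 1448.06 × 60 = 434418/5 ≈ 86883.6000.
Complete frames: 86883.

86883 frames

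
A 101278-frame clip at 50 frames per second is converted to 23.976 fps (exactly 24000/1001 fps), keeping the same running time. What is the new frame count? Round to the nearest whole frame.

48565 frames

Frames at target rate = 101278 × (24000/1001) / (50) = 48613440/1001 ≈ 48564.875.
Nearest whole frame: 48565.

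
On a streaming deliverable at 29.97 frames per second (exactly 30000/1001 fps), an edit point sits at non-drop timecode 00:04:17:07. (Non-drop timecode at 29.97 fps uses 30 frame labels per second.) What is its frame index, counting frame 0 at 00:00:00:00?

7717

Total seconds to the label: (0 × 3600 + 4 × 60 + 17) = 257.
Frame index = 257 × 30 + 7 = 7717.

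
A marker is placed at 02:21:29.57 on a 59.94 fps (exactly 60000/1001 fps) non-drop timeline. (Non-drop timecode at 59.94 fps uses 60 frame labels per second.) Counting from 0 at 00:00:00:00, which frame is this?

frame 509397

Total seconds to the label: (2 × 3600 + 21 × 60 + 29) = 8489.
Frame index = 8489 × 60 + 57 = 509397.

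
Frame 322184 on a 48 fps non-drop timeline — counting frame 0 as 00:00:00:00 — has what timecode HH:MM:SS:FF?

322184 ÷ 48 = 6712 full seconds, remainder 8 frames.
6712 s = 1 h 51 min 52 s.
Timecode: 01:51:52:08.

01:51:52:08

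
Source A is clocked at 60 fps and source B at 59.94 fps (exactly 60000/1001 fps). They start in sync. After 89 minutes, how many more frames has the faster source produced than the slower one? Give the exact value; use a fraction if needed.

320400/1001 frames

89 min = 5340 s.
A emits 60 × 5340 = 320400 frames; B emits 60000/1001 × 5340 = 320400000/1001.
Difference = 320400/1001 frames (≈ 320.0799); B is behind A.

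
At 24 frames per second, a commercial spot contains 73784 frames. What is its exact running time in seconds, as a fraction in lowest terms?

Running time = 73784 ÷ (24) = 73784 × 1/24 = 9223/3 s.

9223/3 seconds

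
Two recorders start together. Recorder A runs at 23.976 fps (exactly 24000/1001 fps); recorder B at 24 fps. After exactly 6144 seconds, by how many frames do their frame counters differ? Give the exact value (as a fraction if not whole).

A emits 24000/1001 × 6144 = 147456000/1001 frames; B emits 24 × 6144 = 147456.
Difference = 147456/1001 frames (≈ 147.3087); B is ahead of A.

147456/1001 frames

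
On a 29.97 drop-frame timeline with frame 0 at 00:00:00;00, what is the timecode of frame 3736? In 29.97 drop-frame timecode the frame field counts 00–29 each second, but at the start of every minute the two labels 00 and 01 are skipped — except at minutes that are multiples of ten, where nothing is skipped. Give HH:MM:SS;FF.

Each 10-minute DF block holds 10 × 60 × 30 − 9 × 2 = 17982 frames. 3736 ÷ 17982 → 0 full blocks, remainder 3736.
Within the partial block the first minute is 1800 frames and each further minute 1798, so 2 further minute boundaries passed. Total skipped labels = 18 × 0 + 2 × 2 = 4.
Non-drop label index = 3736 + 4 = 3740; at 30 labels/s that is 00:02:04:20, i.e. DF 00:02:04;20.

00:02:04;20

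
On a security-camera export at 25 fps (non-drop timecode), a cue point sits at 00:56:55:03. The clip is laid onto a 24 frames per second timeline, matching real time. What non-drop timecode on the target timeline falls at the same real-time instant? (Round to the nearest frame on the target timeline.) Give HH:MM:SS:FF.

00:56:55:03

Source frame index: (0×3600 + 56×60 + 55) × 25 + 3 = 85378.
Real time: 85378 / (25) = 85378/25 s.
Target frame: (85378/25) × (24) = 2049072/25 ≈ 81962.880 → 81963.
At 24 labels/s: frame 81963 → 00:56:55:03.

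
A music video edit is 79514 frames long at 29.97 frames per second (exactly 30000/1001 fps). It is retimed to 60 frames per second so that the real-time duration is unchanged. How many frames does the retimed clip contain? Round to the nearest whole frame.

159187 frames

Frames at target rate = 79514 × (60) / (30000/1001) = 39796757/250 ≈ 159187.028.
Nearest whole frame: 159187.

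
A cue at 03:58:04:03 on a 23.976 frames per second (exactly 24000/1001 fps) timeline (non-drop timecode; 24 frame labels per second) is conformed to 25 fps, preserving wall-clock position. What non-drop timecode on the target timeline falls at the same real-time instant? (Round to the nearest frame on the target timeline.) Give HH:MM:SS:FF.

03:58:18:10

Source frame index: (3×3600 + 58×60 + 4) × 24 + 3 = 342819.
Real time: 342819 / (24000/1001) = 114387273/8000 s.
Target frame: (114387273/8000) × (25) = 114387273/320 ≈ 357460.228 → 357460.
At 25 labels/s: frame 357460 → 03:58:18:10.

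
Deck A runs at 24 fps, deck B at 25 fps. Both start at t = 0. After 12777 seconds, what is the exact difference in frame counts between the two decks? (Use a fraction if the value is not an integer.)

12777 frames

A emits 24 × 12777 = 306648 frames; B emits 25 × 12777 = 319425.
Difference = 12777 frames; B is ahead of A.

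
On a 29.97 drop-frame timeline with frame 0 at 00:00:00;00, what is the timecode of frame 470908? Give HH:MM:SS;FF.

04:21:52;18

Ten DF minutes hold 17982 frames, so frame 470908 lies in block 26 (frames 467532–485513) with 3376 frames into that block.
The block's first minute is 1800 frames and the rest 1798 each; 3376 frames reaches minute 1, so 26 × 18 + 1 × 2 = 470 labels have been skipped so far.
Adding those back, label number 470908 + 470 = 471378 at 30 labels/s is 15712 s + 18 f = 4 h 21 min 52 s frame 18, i.e. 04:21:52;18.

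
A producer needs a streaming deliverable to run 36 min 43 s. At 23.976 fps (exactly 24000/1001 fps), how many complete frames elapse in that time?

52819 frames

36 min 43 s = 2203 s.
Frames = 2203 × 24000/1001 = 52872000/1001 ≈ 52819.1808.
Complete frames: 52819.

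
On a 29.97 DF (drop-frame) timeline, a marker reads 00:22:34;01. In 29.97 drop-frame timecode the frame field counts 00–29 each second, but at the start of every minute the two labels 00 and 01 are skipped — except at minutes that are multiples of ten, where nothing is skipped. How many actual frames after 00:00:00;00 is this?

40581

Complete 10-minute blocks: 2, each 17982 frames → 35964.
Remaining 2 whole minutes in the current block: 1800 + 1 × 1798 = 3598 frames.
Within the current minute: 34 × 30 + 1 − 2 = 1019 (labels ;00/;01 skipped at this minute). Total = 35964 + 3598 + 1019 = 40581.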